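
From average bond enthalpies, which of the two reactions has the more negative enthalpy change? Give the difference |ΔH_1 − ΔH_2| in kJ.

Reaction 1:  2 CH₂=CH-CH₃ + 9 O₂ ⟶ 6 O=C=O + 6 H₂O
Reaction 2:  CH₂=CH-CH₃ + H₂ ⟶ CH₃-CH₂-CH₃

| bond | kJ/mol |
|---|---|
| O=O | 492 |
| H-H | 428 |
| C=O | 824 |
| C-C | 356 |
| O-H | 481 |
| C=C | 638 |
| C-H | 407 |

Reaction 1:
  Bonds broken (reactants):
    C-C: 2 × 356 = 712
    C-H: 12 × 407 = 4884
    C=C: 2 × 638 = 1276
    O=O: 9 × 492 = 4428
    Σ(broken) = 11300 kJ
  Bonds formed (products):
    C=O: 12 × 824 = 9888
    O-H: 12 × 481 = 5772
    Σ(formed) = 15660 kJ
  ΔH_1 = 11300 − 15660 = −4360 kJ
Reaction 2:
  Bonds broken (reactants):
    C-C: 1 × 356 = 356
    C-H: 6 × 407 = 2442
    C=C: 1 × 638 = 638
    H-H: 1 × 428 = 428
    Σ(broken) = 3864 kJ
  Bonds formed (products):
    C-C: 2 × 356 = 712
    C-H: 8 × 407 = 3256
    Σ(formed) = 3968 kJ
  ΔH_2 = 3864 − 3968 = −104 kJ
ΔH_1 − ΔH_2 = −4256 kJ, so reaction 1 has the more negative ΔH; |ΔH_1 − ΔH_2| = 4256 kJ.

Reaction 1, by 4256 kJ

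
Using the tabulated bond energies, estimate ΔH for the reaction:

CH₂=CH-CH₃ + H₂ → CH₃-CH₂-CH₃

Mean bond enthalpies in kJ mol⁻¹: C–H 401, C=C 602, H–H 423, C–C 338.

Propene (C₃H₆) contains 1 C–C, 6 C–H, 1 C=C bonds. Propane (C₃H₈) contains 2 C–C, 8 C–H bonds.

ΔH ≈ −115 kJ

Bonds broken (reactants):
  C–C: 1 × 338 = 338
  C–H: 6 × 401 = 2406
  C=C: 1 × 602 = 602
  H–H: 1 × 423 = 423
  Σ(broken) = 3769 kJ
Bonds formed (products):
  C–C: 2 × 338 = 676
  C–H: 8 × 401 = 3208
  Σ(formed) = 3884 kJ
ΔH = Σ(broken) − Σ(formed) = 3769 − 3884 = −115 kJ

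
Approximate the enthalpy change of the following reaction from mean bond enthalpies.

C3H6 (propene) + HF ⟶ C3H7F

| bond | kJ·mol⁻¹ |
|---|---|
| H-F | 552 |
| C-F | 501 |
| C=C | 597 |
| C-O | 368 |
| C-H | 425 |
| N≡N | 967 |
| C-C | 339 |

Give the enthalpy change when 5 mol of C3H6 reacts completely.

ΔH = −580 kJ

Bonds broken (reactants):
  C-C: 1 × 339 = 339
  C-H: 6 × 425 = 2550
  C=C: 1 × 597 = 597
  H-F: 1 × 552 = 552
  Σ(broken) = 4038 kJ
Bonds formed (products):
  C-C: 2 × 339 = 678
  C-F: 1 × 501 = 501
  C-H: 7 × 425 = 2975
  Σ(formed) = 4154 kJ
ΔH = Σ(broken) − Σ(formed) = 4038 − 4154 = −116 kJ
For 5× the reaction as written: 5 × (−116) = −580 kJ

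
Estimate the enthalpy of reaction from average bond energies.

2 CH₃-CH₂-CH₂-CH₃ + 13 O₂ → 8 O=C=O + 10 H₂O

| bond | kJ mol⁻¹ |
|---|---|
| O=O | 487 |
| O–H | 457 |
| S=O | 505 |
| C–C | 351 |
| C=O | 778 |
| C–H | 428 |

ΔH ≈ −4591 kJ

Bonds broken (reactants):
  C–C: 6 × 351 = 2106
  C–H: 20 × 428 = 8560
  O=O: 13 × 487 = 6331
  Σ(broken) = 16997 kJ
Bonds formed (products):
  C=O: 16 × 778 = 12448
  O–H: 20 × 457 = 9140
  Σ(formed) = 21588 kJ
ΔH = Σ(broken) − Σ(formed) = 16997 − 21588 = −4591 kJ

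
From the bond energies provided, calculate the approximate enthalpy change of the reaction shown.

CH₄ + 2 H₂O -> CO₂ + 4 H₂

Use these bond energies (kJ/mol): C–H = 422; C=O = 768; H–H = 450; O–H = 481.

ΔH ≈ +276 kJ

Bonds broken (reactants):
  C–H: 4 × 422 = 1688
  O–H: 4 × 481 = 1924
  Σ(broken) = 3612 kJ
Bonds formed (products):
  C=O: 2 × 768 = 1536
  H–H: 4 × 450 = 1800
  Σ(formed) = 3336 kJ
ΔH = Σ(broken) − Σ(formed) = 3612 − 3336 = +276 kJ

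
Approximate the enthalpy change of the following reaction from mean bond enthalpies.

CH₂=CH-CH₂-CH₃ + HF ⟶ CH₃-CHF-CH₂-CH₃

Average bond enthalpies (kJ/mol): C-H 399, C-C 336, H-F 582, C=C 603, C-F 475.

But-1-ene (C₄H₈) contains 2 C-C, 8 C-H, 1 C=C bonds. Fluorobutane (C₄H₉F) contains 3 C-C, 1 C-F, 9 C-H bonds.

ΔH ≈ −25 kJ

Bonds broken (reactants):
  C-C: 2 × 336 = 672
  C-H: 8 × 399 = 3192
  C=C: 1 × 603 = 603
  H-F: 1 × 582 = 582
  Σ(broken) = 5049 kJ
Bonds formed (products):
  C-C: 3 × 336 = 1008
  C-F: 1 × 475 = 475
  C-H: 9 × 399 = 3591
  Σ(formed) = 5074 kJ
ΔH = Σ(broken) − Σ(formed) = 5049 − 5074 = −25 kJ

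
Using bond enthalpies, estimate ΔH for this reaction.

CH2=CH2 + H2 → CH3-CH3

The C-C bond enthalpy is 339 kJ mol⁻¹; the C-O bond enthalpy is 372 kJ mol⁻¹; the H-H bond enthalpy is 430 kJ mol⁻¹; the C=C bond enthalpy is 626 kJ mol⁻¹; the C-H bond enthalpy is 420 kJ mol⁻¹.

Bonds broken (reactants):
  C-H: 4 × 420 = 1680
  C=C: 1 × 626 = 626
  H-H: 1 × 430 = 430
  Σ(broken) = 2736 kJ
Bonds formed (products):
  C-C: 1 × 339 = 339
  C-H: 6 × 420 = 2520
  Σ(formed) = 2859 kJ
ΔH = Σ(broken) − Σ(formed) = 2736 − 2859 = −123 kJ

ΔH ≈ −123 kJ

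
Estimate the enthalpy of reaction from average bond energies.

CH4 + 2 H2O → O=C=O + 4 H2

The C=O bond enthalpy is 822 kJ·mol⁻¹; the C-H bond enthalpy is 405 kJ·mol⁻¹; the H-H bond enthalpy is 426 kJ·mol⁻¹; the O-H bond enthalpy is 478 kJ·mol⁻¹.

Bonds broken (reactants):
  C-H: 4 × 405 = 1620
  O-H: 4 × 478 = 1912
  Σ(broken) = 3532 kJ
Bonds formed (products):
  C=O: 2 × 822 = 1644
  H-H: 4 × 426 = 1704
  Σ(formed) = 3348 kJ
ΔH = Σ(broken) − Σ(formed) = 3532 − 3348 = +184 kJ

ΔH ≈ +184 kJ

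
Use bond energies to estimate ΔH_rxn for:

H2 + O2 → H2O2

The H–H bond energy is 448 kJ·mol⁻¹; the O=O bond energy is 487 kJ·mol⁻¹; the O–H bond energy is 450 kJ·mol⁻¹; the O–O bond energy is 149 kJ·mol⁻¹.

Bonds broken (reactants):
  H–H: 1 × 448 = 448
  O=O: 1 × 487 = 487
  Σ(broken) = 935 kJ
Bonds formed (products):
  O–H: 2 × 450 = 900
  O–O: 1 × 149 = 149
  Σ(formed) = 1049 kJ
ΔH = Σ(broken) − Σ(formed) = 935 − 1049 = −114 kJ

ΔH ≈ −114 kJ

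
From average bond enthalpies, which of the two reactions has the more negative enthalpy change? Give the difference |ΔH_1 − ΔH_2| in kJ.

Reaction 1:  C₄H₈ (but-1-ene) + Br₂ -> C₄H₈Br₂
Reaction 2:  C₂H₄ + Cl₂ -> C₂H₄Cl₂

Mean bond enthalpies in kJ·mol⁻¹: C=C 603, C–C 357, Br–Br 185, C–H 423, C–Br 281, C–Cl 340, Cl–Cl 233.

Reaction 2, by 70 kJ

Reaction 1:
  Bonds broken (reactants):
    Br–Br: 1 × 185 = 185
    C–C: 2 × 357 = 714
    C–H: 8 × 423 = 3384
    C=C: 1 × 603 = 603
    Σ(broken) = 4886 kJ
  Bonds formed (products):
    C–Br: 2 × 281 = 562
    C–C: 3 × 357 = 1071
    C–H: 8 × 423 = 3384
    Σ(formed) = 5017 kJ
  ΔH_1 = 4886 − 5017 = −131 kJ
Reaction 2:
  Bonds broken (reactants):
    C–H: 4 × 423 = 1692
    C=C: 1 × 603 = 603
    Cl–Cl: 1 × 233 = 233
    Σ(broken) = 2528 kJ
  Bonds formed (products):
    C–C: 1 × 357 = 357
    C–Cl: 2 × 340 = 680
    C–H: 4 × 423 = 1692
    Σ(formed) = 2729 kJ
  ΔH_2 = 2528 − 2729 = −201 kJ
ΔH_1 − ΔH_2 = +70 kJ, so reaction 2 has the more negative ΔH; |ΔH_1 − ΔH_2| = 70 kJ.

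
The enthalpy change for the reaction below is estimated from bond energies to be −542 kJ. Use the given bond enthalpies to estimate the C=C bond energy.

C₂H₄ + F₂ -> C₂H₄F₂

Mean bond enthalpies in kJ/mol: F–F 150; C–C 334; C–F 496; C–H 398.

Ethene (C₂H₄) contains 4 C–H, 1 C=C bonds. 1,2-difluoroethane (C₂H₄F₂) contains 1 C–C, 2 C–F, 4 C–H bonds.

Let D be the C=C bond energy.
Σ(broken) = 4×398 + 1×D + 1×150 = 1742 + D
Σ(formed) = 1×334 + 2×496 + 4×398 = 2918
ΔH = Σ(broken) − Σ(formed) = (1742 + D) − (2918) = −1176 + D
Setting this equal to −542 kJ gives D = 634 kJ/mol.

D(C=C) ≈ 634 kJ/mol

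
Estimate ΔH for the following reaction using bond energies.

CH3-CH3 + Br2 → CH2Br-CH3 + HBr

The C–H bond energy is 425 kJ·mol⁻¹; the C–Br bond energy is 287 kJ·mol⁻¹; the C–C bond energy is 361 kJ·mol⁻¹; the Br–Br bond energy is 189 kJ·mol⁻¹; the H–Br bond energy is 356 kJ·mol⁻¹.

Bonds broken (reactants):
  Br–Br: 1 × 189 = 189
  C–C: 1 × 361 = 361
  C–H: 6 × 425 = 2550
  Σ(broken) = 3100 kJ
Bonds formed (products):
  C–Br: 1 × 287 = 287
  C–C: 1 × 361 = 361
  C–H: 5 × 425 = 2125
  H–Br: 1 × 356 = 356
  Σ(formed) = 3129 kJ
ΔH = Σ(broken) − Σ(formed) = 3100 − 3129 = −29 kJ

ΔH ≈ −29 kJ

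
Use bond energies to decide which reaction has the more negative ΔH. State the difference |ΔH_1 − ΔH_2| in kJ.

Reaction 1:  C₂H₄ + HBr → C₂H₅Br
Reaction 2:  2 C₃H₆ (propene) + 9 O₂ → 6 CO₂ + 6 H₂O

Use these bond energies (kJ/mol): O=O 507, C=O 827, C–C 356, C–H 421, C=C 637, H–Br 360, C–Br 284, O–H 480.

Reaction 1:
  Bonds broken (reactants):
    C–H: 4 × 421 = 1684
    C=C: 1 × 637 = 637
    H–Br: 1 × 360 = 360
    Σ(broken) = 2681 kJ
  Bonds formed (products):
    C–Br: 1 × 284 = 284
    C–C: 1 × 356 = 356
    C–H: 5 × 421 = 2105
    Σ(formed) = 2745 kJ
  ΔH_1 = 2681 − 2745 = −64 kJ
Reaction 2:
  Bonds broken (reactants):
    C–C: 2 × 356 = 712
    C–H: 12 × 421 = 5052
    C=C: 2 × 637 = 1274
    O=O: 9 × 507 = 4563
    Σ(broken) = 11601 kJ
  Bonds formed (products):
    C=O: 12 × 827 = 9924
    O–H: 12 × 480 = 5760
    Σ(formed) = 15684 kJ
  ΔH_2 = 11601 − 15684 = −4083 kJ
ΔH_1 − ΔH_2 = +4019 kJ, so reaction 2 has the more negative ΔH; |ΔH_1 − ΔH_2| = 4019 kJ.

Reaction 2, by 4019 kJ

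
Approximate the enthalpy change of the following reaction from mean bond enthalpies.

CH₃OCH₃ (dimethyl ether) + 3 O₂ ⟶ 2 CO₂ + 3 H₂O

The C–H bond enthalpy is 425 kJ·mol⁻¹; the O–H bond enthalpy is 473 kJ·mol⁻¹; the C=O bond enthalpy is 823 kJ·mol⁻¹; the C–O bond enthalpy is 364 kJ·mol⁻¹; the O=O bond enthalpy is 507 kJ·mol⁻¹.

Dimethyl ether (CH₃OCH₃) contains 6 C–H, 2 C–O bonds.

Bonds broken (reactants):
  C–H: 6 × 425 = 2550
  C–O: 2 × 364 = 728
  O=O: 3 × 507 = 1521
  Σ(broken) = 4799 kJ
Bonds formed (products):
  C=O: 4 × 823 = 3292
  O–H: 6 × 473 = 2838
  Σ(formed) = 6130 kJ
ΔH = Σ(broken) − Σ(formed) = 4799 − 6130 = −1331 kJ

ΔH ≈ −1331 kJ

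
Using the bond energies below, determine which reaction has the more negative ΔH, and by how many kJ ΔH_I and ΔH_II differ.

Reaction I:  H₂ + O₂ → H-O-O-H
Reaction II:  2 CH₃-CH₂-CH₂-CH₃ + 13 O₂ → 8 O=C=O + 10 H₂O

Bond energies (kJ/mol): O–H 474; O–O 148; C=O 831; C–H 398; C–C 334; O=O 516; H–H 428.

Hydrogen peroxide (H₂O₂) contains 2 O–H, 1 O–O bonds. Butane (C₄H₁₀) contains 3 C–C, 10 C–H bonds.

Reaction I:
  Bonds broken (reactants):
    H–H: 1 × 428 = 428
    O=O: 1 × 516 = 516
    Σ(broken) = 944 kJ
  Bonds formed (products):
    O–H: 2 × 474 = 948
    O–O: 1 × 148 = 148
    Σ(formed) = 1096 kJ
  ΔH_I = 944 − 1096 = −152 kJ
Reaction II:
  Bonds broken (reactants):
    C–C: 6 × 334 = 2004
    C–H: 20 × 398 = 7960
    O=O: 13 × 516 = 6708
    Σ(broken) = 16672 kJ
  Bonds formed (products):
    C=O: 16 × 831 = 13296
    O–H: 20 × 474 = 9480
    Σ(formed) = 22776 kJ
  ΔH_II = 16672 − 22776 = −6104 kJ
ΔH_I − ΔH_II = +5952 kJ, so reaction II has the more negative ΔH; |ΔH_I − ΔH_II| = 5952 kJ.

Reaction II, by 5952 kJ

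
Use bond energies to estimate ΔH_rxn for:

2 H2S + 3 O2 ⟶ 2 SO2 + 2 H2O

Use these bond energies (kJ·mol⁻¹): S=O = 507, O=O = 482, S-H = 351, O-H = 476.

Bonds broken (reactants):
  O=O: 3 × 482 = 1446
  S-H: 4 × 351 = 1404
  Σ(broken) = 2850 kJ
Bonds formed (products):
  O-H: 4 × 476 = 1904
  S=O: 4 × 507 = 2028
  Σ(formed) = 3932 kJ
ΔH = Σ(broken) − Σ(formed) = 2850 − 3932 = −1082 kJ

ΔH ≈ −1082 kJ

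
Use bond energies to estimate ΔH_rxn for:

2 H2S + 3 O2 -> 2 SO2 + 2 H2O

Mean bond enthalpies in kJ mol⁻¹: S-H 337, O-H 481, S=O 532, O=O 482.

Bonds broken (reactants):
  O=O: 3 × 482 = 1446
  S-H: 4 × 337 = 1348
  Σ(broken) = 2794 kJ
Bonds formed (products):
  O-H: 4 × 481 = 1924
  S=O: 4 × 532 = 2128
  Σ(formed) = 4052 kJ
ΔH = Σ(broken) − Σ(formed) = 2794 − 4052 = −1258 kJ

ΔH ≈ −1258 kJ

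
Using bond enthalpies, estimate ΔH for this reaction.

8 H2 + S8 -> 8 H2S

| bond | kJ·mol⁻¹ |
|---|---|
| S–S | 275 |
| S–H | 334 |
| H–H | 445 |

Bonds broken (reactants):
  H–H: 8 × 445 = 3560
  S–S: 8 × 275 = 2200
  Σ(broken) = 5760 kJ
Bonds formed (products):
  S–H: 16 × 334 = 5344
  Σ(formed) = 5344 kJ
ΔH = Σ(broken) − Σ(formed) = 5760 − 5344 = +416 kJ

ΔH ≈ +416 kJ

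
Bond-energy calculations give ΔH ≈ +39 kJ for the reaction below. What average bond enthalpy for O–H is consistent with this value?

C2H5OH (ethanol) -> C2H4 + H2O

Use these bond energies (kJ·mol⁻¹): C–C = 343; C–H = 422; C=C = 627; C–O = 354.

D(O–H) ≈ 453 kJ/mol

Let D be the O–H bond energy.
Σ(broken) = 1×343 + 5×422 + 1×354 + 1×D = 2807 + D
Σ(formed) = 4×422 + 1×627 + 2×D = 2315 + 2D
ΔH = Σ(broken) − Σ(formed) = (2807 + D) − (2315 + 2D) = +492 − D
Setting this equal to +39 kJ gives D = 453 kJ/mol.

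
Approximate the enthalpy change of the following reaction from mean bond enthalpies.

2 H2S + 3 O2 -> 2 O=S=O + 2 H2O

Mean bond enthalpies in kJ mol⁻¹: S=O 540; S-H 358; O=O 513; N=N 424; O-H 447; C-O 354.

Bonds broken (reactants):
  O=O: 3 × 513 = 1539
  S-H: 4 × 358 = 1432
  Σ(broken) = 2971 kJ
Bonds formed (products):
  O-H: 4 × 447 = 1788
  S=O: 4 × 540 = 2160
  Σ(formed) = 3948 kJ
ΔH = Σ(broken) − Σ(formed) = 2971 − 3948 = −977 kJ

ΔH ≈ −977 kJ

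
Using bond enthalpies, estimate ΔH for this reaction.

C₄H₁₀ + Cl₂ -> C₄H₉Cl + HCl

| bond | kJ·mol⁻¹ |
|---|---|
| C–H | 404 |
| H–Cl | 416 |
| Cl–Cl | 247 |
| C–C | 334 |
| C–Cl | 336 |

Bonds broken (reactants):
  C–C: 3 × 334 = 1002
  C–H: 10 × 404 = 4040
  Cl–Cl: 1 × 247 = 247
  Σ(broken) = 5289 kJ
Bonds formed (products):
  C–C: 3 × 334 = 1002
  C–Cl: 1 × 336 = 336
  C–H: 9 × 404 = 3636
  H–Cl: 1 × 416 = 416
  Σ(formed) = 5390 kJ
ΔH = Σ(broken) − Σ(formed) = 5289 − 5390 = −101 kJ

ΔH ≈ −101 kJ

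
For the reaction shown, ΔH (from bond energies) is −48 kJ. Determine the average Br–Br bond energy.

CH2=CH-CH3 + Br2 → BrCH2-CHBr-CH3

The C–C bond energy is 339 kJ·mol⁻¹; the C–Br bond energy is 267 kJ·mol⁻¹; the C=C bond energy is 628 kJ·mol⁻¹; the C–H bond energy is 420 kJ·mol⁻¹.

Let D be the Br–Br bond energy.
Σ(broken) = 1×D + 1×339 + 6×420 + 1×628 = 3487 + D
Σ(formed) = 2×267 + 2×339 + 6×420 = 3732
ΔH = Σ(broken) − Σ(formed) = (3487 + D) − (3732) = −245 + D
Setting this equal to −48 kJ gives D = 197 kJ/mol.

D(Br–Br) ≈ 197 kJ/mol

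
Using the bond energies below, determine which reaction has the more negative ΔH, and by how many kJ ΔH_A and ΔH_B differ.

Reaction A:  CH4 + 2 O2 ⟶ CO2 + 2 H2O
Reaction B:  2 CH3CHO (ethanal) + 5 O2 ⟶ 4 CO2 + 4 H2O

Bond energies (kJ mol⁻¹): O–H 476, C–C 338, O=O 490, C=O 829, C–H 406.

Reaction A:
  Bonds broken (reactants):
    C–H: 4 × 406 = 1624
    O=O: 2 × 490 = 980
    Σ(broken) = 2604 kJ
  Bonds formed (products):
    C=O: 2 × 829 = 1658
    O–H: 4 × 476 = 1904
    Σ(formed) = 3562 kJ
  ΔH_A = 2604 − 3562 = −958 kJ
Reaction B:
  Bonds broken (reactants):
    C–C: 2 × 338 = 676
    C–H: 8 × 406 = 3248
    C=O: 2 × 829 = 1658
    O=O: 5 × 490 = 2450
    Σ(broken) = 8032 kJ
  Bonds formed (products):
    C=O: 8 × 829 = 6632
    O–H: 8 × 476 = 3808
    Σ(formed) = 10440 kJ
  ΔH_B = 8032 − 10440 = −2408 kJ
ΔH_A − ΔH_B = +1450 kJ, so reaction B has the more negative ΔH; |ΔH_A − ΔH_B| = 1450 kJ.

Reaction B, by 1450 kJ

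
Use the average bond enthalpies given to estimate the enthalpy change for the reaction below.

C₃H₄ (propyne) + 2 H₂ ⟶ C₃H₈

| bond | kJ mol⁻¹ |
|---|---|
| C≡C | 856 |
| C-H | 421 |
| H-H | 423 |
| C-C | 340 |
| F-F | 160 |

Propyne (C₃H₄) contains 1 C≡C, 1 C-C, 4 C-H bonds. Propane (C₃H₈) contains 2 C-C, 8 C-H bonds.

ΔH ≈ −322 kJ

Bonds broken (reactants):
  C≡C: 1 × 856 = 856
  C-C: 1 × 340 = 340
  C-H: 4 × 421 = 1684
  H-H: 2 × 423 = 846
  Σ(broken) = 3726 kJ
Bonds formed (products):
  C-C: 2 × 340 = 680
  C-H: 8 × 421 = 3368
  Σ(formed) = 4048 kJ
ΔH = Σ(broken) − Σ(formed) = 3726 − 4048 = −322 kJ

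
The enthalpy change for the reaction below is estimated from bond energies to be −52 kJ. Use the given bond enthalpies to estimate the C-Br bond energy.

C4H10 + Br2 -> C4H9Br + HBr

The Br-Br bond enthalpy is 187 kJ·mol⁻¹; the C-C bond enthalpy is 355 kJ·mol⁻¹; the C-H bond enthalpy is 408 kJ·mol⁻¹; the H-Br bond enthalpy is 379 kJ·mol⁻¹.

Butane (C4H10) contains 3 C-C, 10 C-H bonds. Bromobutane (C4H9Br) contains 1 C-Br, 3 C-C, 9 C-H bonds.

D(C-Br) ≈ 268 kJ/mol

Let D be the C-Br bond energy.
Σ(broken) = 1×187 + 3×355 + 10×408 = 5332
Σ(formed) = 1×D + 3×355 + 9×408 + 1×379 = 5116 + D
ΔH = Σ(broken) − Σ(formed) = (5332) − (5116 + D) = +216 − D
Setting this equal to −52 kJ gives D = 268 kJ/mol.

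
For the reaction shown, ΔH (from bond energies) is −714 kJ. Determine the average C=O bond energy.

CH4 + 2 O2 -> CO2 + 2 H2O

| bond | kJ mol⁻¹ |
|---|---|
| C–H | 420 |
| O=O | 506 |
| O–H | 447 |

Let D be the C=O bond energy.
Σ(broken) = 4×420 + 2×506 = 2692
Σ(formed) = 2×D + 4×447 = 1788 + 2D
ΔH = Σ(broken) − Σ(formed) = (2692) − (1788 + 2D) = +904 − 2D
Setting this equal to −714 kJ gives 2D = 1618, so D = 809 kJ/mol.

D(C=O) ≈ 809 kJ/mol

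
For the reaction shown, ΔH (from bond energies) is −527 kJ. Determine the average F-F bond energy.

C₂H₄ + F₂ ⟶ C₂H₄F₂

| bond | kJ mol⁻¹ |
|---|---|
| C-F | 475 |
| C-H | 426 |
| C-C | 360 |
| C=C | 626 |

D(F-F) ≈ 157 kJ/mol

Let D be the F-F bond energy.
Σ(broken) = 4×426 + 1×626 + 1×D = 2330 + D
Σ(formed) = 1×360 + 2×475 + 4×426 = 3014
ΔH = Σ(broken) − Σ(formed) = (2330 + D) − (3014) = −684 + D
Setting this equal to −527 kJ gives D = 157 kJ/mol.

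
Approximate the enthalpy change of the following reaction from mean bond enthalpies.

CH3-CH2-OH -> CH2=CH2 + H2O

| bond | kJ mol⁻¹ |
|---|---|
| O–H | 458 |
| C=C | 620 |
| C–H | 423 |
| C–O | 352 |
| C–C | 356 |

ΔH ≈ +53 kJ

Bonds broken (reactants):
  C–C: 1 × 356 = 356
  C–H: 5 × 423 = 2115
  C–O: 1 × 352 = 352
  O–H: 1 × 458 = 458
  Σ(broken) = 3281 kJ
Bonds formed (products):
  C–H: 4 × 423 = 1692
  C=C: 1 × 620 = 620
  O–H: 2 × 458 = 916
  Σ(formed) = 3228 kJ
ΔH = Σ(broken) − Σ(formed) = 3281 − 3228 = +53 kJ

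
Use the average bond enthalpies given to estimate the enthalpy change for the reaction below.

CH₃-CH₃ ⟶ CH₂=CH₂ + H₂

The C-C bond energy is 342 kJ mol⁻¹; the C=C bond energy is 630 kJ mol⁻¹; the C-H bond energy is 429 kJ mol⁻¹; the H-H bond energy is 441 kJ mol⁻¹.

ΔH ≈ +129 kJ

Bonds broken (reactants):
  C-C: 1 × 342 = 342
  C-H: 6 × 429 = 2574
  Σ(broken) = 2916 kJ
Bonds formed (products):
  C-H: 4 × 429 = 1716
  C=C: 1 × 630 = 630
  H-H: 1 × 441 = 441
  Σ(formed) = 2787 kJ
ΔH = Σ(broken) − Σ(formed) = 2916 − 2787 = +129 kJ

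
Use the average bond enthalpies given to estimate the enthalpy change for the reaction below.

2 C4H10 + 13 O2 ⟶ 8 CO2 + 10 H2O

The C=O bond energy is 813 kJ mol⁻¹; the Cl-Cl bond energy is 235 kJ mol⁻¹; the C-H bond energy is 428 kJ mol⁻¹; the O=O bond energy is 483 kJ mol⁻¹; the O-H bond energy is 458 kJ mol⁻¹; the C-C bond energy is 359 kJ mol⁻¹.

ΔH ≈ −5175 kJ

Bonds broken (reactants):
  C-C: 6 × 359 = 2154
  C-H: 20 × 428 = 8560
  O=O: 13 × 483 = 6279
  Σ(broken) = 16993 kJ
Bonds formed (products):
  C=O: 16 × 813 = 13008
  O-H: 20 × 458 = 9160
  Σ(formed) = 22168 kJ
ΔH = Σ(broken) − Σ(formed) = 16993 − 22168 = −5175 kJ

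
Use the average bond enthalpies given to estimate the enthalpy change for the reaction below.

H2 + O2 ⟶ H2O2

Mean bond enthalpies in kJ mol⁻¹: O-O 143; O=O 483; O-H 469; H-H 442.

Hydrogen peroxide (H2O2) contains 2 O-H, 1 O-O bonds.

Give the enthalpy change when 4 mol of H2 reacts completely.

ΔH = −624 kJ

Bonds broken (reactants):
  H-H: 1 × 442 = 442
  O=O: 1 × 483 = 483
  Σ(broken) = 925 kJ
Bonds formed (products):
  O-H: 2 × 469 = 938
  O-O: 1 × 143 = 143
  Σ(formed) = 1081 kJ
ΔH = Σ(broken) − Σ(formed) = 925 − 1081 = −156 kJ
For 4× the reaction as written: 4 × (−156) = −624 kJ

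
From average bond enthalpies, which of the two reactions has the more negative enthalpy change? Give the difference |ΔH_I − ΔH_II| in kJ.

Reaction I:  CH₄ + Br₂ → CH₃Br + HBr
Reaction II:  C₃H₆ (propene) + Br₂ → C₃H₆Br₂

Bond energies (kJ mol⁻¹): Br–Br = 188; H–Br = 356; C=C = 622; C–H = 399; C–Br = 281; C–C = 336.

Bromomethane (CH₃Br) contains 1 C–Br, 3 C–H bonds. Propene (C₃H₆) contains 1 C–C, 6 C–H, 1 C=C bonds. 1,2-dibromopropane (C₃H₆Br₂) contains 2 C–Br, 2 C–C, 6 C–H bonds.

Reaction I:
  Bonds broken (reactants):
    Br–Br: 1 × 188 = 188
    C–H: 4 × 399 = 1596
    Σ(broken) = 1784 kJ
  Bonds formed (products):
    C–Br: 1 × 281 = 281
    C–H: 3 × 399 = 1197
    H–Br: 1 × 356 = 356
    Σ(formed) = 1834 kJ
  ΔH_I = 1784 − 1834 = −50 kJ
Reaction II:
  Bonds broken (reactants):
    Br–Br: 1 × 188 = 188
    C–C: 1 × 336 = 336
    C–H: 6 × 399 = 2394
    C=C: 1 × 622 = 622
    Σ(broken) = 3540 kJ
  Bonds formed (products):
    C–Br: 2 × 281 = 562
    C–C: 2 × 336 = 672
    C–H: 6 × 399 = 2394
    Σ(formed) = 3628 kJ
  ΔH_II = 3540 − 3628 = −88 kJ
ΔH_I − ΔH_II = +38 kJ, so reaction II has the more negative ΔH; |ΔH_I − ΔH_II| = 38 kJ.

Reaction II, by 38 kJ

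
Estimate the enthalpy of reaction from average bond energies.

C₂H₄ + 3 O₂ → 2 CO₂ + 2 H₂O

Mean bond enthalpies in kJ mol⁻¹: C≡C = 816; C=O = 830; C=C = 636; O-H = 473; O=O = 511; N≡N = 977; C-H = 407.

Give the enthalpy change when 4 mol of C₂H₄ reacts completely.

ΔH = −5660 kJ

Bonds broken (reactants):
  C-H: 4 × 407 = 1628
  C=C: 1 × 636 = 636
  O=O: 3 × 511 = 1533
  Σ(broken) = 3797 kJ
Bonds formed (products):
  C=O: 4 × 830 = 3320
  O-H: 4 × 473 = 1892
  Σ(formed) = 5212 kJ
ΔH = Σ(broken) − Σ(formed) = 3797 − 5212 = −1415 kJ
For 4× the reaction as written: 4 × (−1415) = −5660 kJ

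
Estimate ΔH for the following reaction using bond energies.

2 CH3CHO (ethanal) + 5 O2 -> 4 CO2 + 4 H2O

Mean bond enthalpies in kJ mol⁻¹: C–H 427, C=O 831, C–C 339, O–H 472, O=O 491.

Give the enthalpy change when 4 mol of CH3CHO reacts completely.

ΔH = −4426 kJ

Bonds broken (reactants):
  C–C: 2 × 339 = 678
  C–H: 8 × 427 = 3416
  C=O: 2 × 831 = 1662
  O=O: 5 × 491 = 2455
  Σ(broken) = 8211 kJ
Bonds formed (products):
  C=O: 8 × 831 = 6648
  O–H: 8 × 472 = 3776
  Σ(formed) = 10424 kJ
ΔH = Σ(broken) − Σ(formed) = 8211 − 10424 = −2213 kJ
For 2× the reaction as written: 2 × (−2213) = −4426 kJ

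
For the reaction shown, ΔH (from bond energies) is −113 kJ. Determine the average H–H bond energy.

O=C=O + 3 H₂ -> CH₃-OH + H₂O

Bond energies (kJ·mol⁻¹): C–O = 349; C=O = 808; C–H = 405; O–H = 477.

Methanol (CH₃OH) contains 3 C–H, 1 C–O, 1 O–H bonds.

D(H–H) ≈ 422 kJ/mol

Let D be the H–H bond energy.
Σ(broken) = 2×808 + 3×D = 1616 + 3D
Σ(formed) = 3×405 + 1×349 + 3×477 = 2995
ΔH = Σ(broken) − Σ(formed) = (1616 + 3D) − (2995) = −1379 + 3D
Setting this equal to −113 kJ gives 3D = 1266, so D = 422 kJ/mol.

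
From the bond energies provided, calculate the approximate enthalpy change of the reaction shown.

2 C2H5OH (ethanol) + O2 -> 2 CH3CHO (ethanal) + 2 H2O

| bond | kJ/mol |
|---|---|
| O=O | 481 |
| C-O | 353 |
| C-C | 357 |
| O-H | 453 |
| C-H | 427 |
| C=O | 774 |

ΔH ≈ −413 kJ

Bonds broken (reactants):
  C-C: 2 × 357 = 714
  C-H: 10 × 427 = 4270
  C-O: 2 × 353 = 706
  O-H: 2 × 453 = 906
  O=O: 1 × 481 = 481
  Σ(broken) = 7077 kJ
Bonds formed (products):
  C-C: 2 × 357 = 714
  C-H: 8 × 427 = 3416
  C=O: 2 × 774 = 1548
  O-H: 4 × 453 = 1812
  Σ(formed) = 7490 kJ
ΔH = Σ(broken) − Σ(formed) = 7077 − 7490 = −413 kJ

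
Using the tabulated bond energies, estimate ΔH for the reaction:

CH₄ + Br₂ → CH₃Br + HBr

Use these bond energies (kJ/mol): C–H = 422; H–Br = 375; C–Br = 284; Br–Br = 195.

ΔH ≈ −42 kJ

Bonds broken (reactants):
  Br–Br: 1 × 195 = 195
  C–H: 4 × 422 = 1688
  Σ(broken) = 1883 kJ
Bonds formed (products):
  C–Br: 1 × 284 = 284
  C–H: 3 × 422 = 1266
  H–Br: 1 × 375 = 375
  Σ(formed) = 1925 kJ
ΔH = Σ(broken) − Σ(formed) = 1883 − 1925 = −42 kJ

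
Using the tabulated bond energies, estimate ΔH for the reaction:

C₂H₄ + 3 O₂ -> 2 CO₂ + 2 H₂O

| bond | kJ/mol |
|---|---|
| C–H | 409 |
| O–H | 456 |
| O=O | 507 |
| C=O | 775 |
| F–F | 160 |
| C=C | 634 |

ΔH ≈ −1133 kJ

Bonds broken (reactants):
  C–H: 4 × 409 = 1636
  C=C: 1 × 634 = 634
  O=O: 3 × 507 = 1521
  Σ(broken) = 3791 kJ
Bonds formed (products):
  C=O: 4 × 775 = 3100
  O–H: 4 × 456 = 1824
  Σ(formed) = 4924 kJ
ΔH = Σ(broken) − Σ(formed) = 3791 − 4924 = −1133 kJ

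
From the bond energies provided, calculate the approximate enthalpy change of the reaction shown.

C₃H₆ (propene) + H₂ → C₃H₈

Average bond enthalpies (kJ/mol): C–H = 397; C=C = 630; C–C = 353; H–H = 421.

Bonds broken (reactants):
  C–C: 1 × 353 = 353
  C–H: 6 × 397 = 2382
  C=C: 1 × 630 = 630
  H–H: 1 × 421 = 421
  Σ(broken) = 3786 kJ
Bonds formed (products):
  C–C: 2 × 353 = 706
  C–H: 8 × 397 = 3176
  Σ(formed) = 3882 kJ
ΔH = Σ(broken) − Σ(formed) = 3786 − 3882 = −96 kJ

ΔH ≈ −96 kJ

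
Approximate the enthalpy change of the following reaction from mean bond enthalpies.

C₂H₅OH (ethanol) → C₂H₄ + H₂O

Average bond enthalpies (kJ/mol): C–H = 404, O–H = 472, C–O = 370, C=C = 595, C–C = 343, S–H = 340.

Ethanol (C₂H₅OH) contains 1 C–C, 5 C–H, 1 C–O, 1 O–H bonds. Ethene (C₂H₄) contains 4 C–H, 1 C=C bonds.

Bonds broken (reactants):
  C–C: 1 × 343 = 343
  C–H: 5 × 404 = 2020
  C–O: 1 × 370 = 370
  O–H: 1 × 472 = 472
  Σ(broken) = 3205 kJ
Bonds formed (products):
  C–H: 4 × 404 = 1616
  C=C: 1 × 595 = 595
  O–H: 2 × 472 = 944
  Σ(formed) = 3155 kJ
ΔH = Σ(broken) − Σ(formed) = 3205 − 3155 = +50 kJ

ΔH ≈ +50 kJ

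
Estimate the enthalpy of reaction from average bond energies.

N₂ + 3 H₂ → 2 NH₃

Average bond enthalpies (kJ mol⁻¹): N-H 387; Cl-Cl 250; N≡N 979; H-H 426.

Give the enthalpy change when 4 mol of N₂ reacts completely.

Bonds broken (reactants):
  H-H: 3 × 426 = 1278
  N≡N: 1 × 979 = 979
  Σ(broken) = 2257 kJ
Bonds formed (products):
  N-H: 6 × 387 = 2322
  Σ(formed) = 2322 kJ
ΔH = Σ(broken) − Σ(formed) = 2257 − 2322 = −65 kJ
For 4× the reaction as written: 4 × (−65) = −260 kJ

ΔH = −260 kJ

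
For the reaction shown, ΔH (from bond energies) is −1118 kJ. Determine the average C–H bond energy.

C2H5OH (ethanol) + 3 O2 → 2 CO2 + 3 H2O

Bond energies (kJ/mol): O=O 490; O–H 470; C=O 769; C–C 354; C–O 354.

D(C–H) ≈ 426 kJ/mol

Let D be the C–H bond energy.
Σ(broken) = 1×354 + 5×D + 1×354 + 1×470 + 3×490 = 2648 + 5D
Σ(formed) = 4×769 + 6×470 = 5896
ΔH = Σ(broken) − Σ(formed) = (2648 + 5D) − (5896) = −3248 + 5D
Setting this equal to −1118 kJ gives 5D = 2130, so D = 426 kJ/mol.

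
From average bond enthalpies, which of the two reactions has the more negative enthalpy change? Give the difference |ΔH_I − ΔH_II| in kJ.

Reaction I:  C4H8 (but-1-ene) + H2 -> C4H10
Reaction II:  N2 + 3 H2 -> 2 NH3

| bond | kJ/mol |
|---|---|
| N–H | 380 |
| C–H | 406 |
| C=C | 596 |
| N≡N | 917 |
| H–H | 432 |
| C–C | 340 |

Reaction I:
  Bonds broken (reactants):
    C–C: 2 × 340 = 680
    C–H: 8 × 406 = 3248
    C=C: 1 × 596 = 596
    H–H: 1 × 432 = 432
    Σ(broken) = 4956 kJ
  Bonds formed (products):
    C–C: 3 × 340 = 1020
    C–H: 10 × 406 = 4060
    Σ(formed) = 5080 kJ
  ΔH_I = 4956 − 5080 = −124 kJ
Reaction II:
  Bonds broken (reactants):
    H–H: 3 × 432 = 1296
    N≡N: 1 × 917 = 917
    Σ(broken) = 2213 kJ
  Bonds formed (products):
    N–H: 6 × 380 = 2280
    Σ(formed) = 2280 kJ
  ΔH_II = 2213 − 2280 = −67 kJ
ΔH_I − ΔH_II = −57 kJ, so reaction I has the more negative ΔH; |ΔH_I − ΔH_II| = 57 kJ.

Reaction I, by 57 kJ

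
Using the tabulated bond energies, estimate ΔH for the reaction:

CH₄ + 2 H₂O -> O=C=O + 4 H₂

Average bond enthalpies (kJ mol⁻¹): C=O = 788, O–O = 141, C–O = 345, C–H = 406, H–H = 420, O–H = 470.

Bonds broken (reactants):
  C–H: 4 × 406 = 1624
  O–H: 4 × 470 = 1880
  Σ(broken) = 3504 kJ
Bonds formed (products):
  C=O: 2 × 788 = 1576
  H–H: 4 × 420 = 1680
  Σ(formed) = 3256 kJ
ΔH = Σ(broken) − Σ(formed) = 3504 − 3256 = +248 kJ

ΔH ≈ +248 kJ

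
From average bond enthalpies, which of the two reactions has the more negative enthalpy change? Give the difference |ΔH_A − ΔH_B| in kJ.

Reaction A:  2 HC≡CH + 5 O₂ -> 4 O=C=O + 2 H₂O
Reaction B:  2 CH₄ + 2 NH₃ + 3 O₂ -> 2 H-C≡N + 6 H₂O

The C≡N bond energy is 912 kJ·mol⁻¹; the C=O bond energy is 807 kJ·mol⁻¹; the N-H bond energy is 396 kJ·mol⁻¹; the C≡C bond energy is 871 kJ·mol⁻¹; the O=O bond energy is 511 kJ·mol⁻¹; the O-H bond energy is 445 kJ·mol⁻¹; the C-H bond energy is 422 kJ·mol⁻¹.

Reaction A, by 1528 kJ

Reaction A:
  Bonds broken (reactants):
    C≡C: 2 × 871 = 1742
    C-H: 4 × 422 = 1688
    O=O: 5 × 511 = 2555
    Σ(broken) = 5985 kJ
  Bonds formed (products):
    C=O: 8 × 807 = 6456
    O-H: 4 × 445 = 1780
    Σ(formed) = 8236 kJ
  ΔH_A = 5985 − 8236 = −2251 kJ
Reaction B:
  Bonds broken (reactants):
    C-H: 8 × 422 = 3376
    N-H: 6 × 396 = 2376
    O=O: 3 × 511 = 1533
    Σ(broken) = 7285 kJ
  Bonds formed (products):
    C≡N: 2 × 912 = 1824
    C-H: 2 × 422 = 844
    O-H: 12 × 445 = 5340
    Σ(formed) = 8008 kJ
  ΔH_B = 7285 − 8008 = −723 kJ
ΔH_A − ΔH_B = −1528 kJ, so reaction A has the more negative ΔH; |ΔH_A − ΔH_B| = 1528 kJ.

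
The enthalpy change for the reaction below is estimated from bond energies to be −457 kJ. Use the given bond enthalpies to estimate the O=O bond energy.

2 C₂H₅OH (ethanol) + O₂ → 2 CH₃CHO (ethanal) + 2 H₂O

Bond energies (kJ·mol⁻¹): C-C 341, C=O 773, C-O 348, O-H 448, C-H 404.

Let D be the O=O bond energy.
Σ(broken) = 2×341 + 10×404 + 2×348 + 2×448 + 1×D = 6314 + D
Σ(formed) = 2×341 + 8×404 + 2×773 + 4×448 = 7252
ΔH = Σ(broken) − Σ(formed) = (6314 + D) − (7252) = −938 + D
Setting this equal to −457 kJ gives D = 481 kJ/mol.

D(O=O) ≈ 481 kJ/mol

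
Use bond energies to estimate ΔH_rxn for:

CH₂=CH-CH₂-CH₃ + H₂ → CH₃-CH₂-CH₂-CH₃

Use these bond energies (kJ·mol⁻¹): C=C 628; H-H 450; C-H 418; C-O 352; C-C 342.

ΔH ≈ −100 kJ

Bonds broken (reactants):
  C-C: 2 × 342 = 684
  C-H: 8 × 418 = 3344
  C=C: 1 × 628 = 628
  H-H: 1 × 450 = 450
  Σ(broken) = 5106 kJ
Bonds formed (products):
  C-C: 3 × 342 = 1026
  C-H: 10 × 418 = 4180
  Σ(formed) = 5206 kJ
ΔH = Σ(broken) − Σ(formed) = 5106 − 5206 = −100 kJ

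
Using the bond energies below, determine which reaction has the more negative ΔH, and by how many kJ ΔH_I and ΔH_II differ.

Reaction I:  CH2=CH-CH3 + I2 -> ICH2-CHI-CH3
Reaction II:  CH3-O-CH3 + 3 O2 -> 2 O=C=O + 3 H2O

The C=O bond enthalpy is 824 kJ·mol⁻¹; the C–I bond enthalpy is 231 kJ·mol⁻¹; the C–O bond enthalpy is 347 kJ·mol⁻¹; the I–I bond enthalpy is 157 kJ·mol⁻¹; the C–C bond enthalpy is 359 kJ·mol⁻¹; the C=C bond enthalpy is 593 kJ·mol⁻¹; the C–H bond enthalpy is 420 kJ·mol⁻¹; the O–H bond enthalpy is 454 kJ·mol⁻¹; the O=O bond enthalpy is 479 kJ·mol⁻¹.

Reaction II, by 1298 kJ

Reaction I:
  Bonds broken (reactants):
    C–C: 1 × 359 = 359
    C–H: 6 × 420 = 2520
    C=C: 1 × 593 = 593
    I–I: 1 × 157 = 157
    Σ(broken) = 3629 kJ
  Bonds formed (products):
    C–C: 2 × 359 = 718
    C–H: 6 × 420 = 2520
    C–I: 2 × 231 = 462
    Σ(formed) = 3700 kJ
  ΔH_I = 3629 − 3700 = −71 kJ
Reaction II:
  Bonds broken (reactants):
    C–H: 6 × 420 = 2520
    C–O: 2 × 347 = 694
    O=O: 3 × 479 = 1437
    Σ(broken) = 4651 kJ
  Bonds formed (products):
    C=O: 4 × 824 = 3296
    O–H: 6 × 454 = 2724
    Σ(formed) = 6020 kJ
  ΔH_II = 4651 − 6020 = −1369 kJ
ΔH_I − ΔH_II = +1298 kJ, so reaction II has the more negative ΔH; |ΔH_I − ΔH_II| = 1298 kJ.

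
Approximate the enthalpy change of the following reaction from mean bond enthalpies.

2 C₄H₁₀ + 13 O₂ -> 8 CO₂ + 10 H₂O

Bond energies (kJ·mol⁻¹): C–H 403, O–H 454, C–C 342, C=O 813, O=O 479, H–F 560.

ΔH ≈ −5749 kJ

Bonds broken (reactants):
  C–C: 6 × 342 = 2052
  C–H: 20 × 403 = 8060
  O=O: 13 × 479 = 6227
  Σ(broken) = 16339 kJ
Bonds formed (products):
  C=O: 16 × 813 = 13008
  O–H: 20 × 454 = 9080
  Σ(formed) = 22088 kJ
ΔH = Σ(broken) − Σ(formed) = 16339 − 22088 = −5749 kJ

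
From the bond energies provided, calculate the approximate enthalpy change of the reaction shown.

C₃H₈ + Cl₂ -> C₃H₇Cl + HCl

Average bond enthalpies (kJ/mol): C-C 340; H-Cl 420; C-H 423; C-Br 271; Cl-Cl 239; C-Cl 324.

ΔH ≈ −82 kJ

Bonds broken (reactants):
  C-C: 2 × 340 = 680
  C-H: 8 × 423 = 3384
  Cl-Cl: 1 × 239 = 239
  Σ(broken) = 4303 kJ
Bonds formed (products):
  C-C: 2 × 340 = 680
  C-Cl: 1 × 324 = 324
  C-H: 7 × 423 = 2961
  H-Cl: 1 × 420 = 420
  Σ(formed) = 4385 kJ
ΔH = Σ(broken) − Σ(formed) = 4303 − 4385 = −82 kJ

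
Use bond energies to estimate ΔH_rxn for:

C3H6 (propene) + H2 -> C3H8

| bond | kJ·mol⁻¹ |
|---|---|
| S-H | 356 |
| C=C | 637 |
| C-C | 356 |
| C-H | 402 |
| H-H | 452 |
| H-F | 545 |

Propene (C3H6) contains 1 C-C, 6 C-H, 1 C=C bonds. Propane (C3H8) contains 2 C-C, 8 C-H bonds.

ΔH ≈ −71 kJ

Bonds broken (reactants):
  C-C: 1 × 356 = 356
  C-H: 6 × 402 = 2412
  C=C: 1 × 637 = 637
  H-H: 1 × 452 = 452
  Σ(broken) = 3857 kJ
Bonds formed (products):
  C-C: 2 × 356 = 712
  C-H: 8 × 402 = 3216
  Σ(formed) = 3928 kJ
ΔH = Σ(broken) − Σ(formed) = 3857 − 3928 = −71 kJ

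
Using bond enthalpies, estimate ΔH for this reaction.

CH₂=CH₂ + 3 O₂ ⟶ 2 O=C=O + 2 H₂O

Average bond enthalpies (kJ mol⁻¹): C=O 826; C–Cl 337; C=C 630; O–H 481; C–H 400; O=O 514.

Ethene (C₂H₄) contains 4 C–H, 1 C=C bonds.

Bonds broken (reactants):
  C–H: 4 × 400 = 1600
  C=C: 1 × 630 = 630
  O=O: 3 × 514 = 1542
  Σ(broken) = 3772 kJ
Bonds formed (products):
  C=O: 4 × 826 = 3304
  O–H: 4 × 481 = 1924
  Σ(formed) = 5228 kJ
ΔH = Σ(broken) − Σ(formed) = 3772 − 5228 = −1456 kJ

ΔH ≈ −1456 kJ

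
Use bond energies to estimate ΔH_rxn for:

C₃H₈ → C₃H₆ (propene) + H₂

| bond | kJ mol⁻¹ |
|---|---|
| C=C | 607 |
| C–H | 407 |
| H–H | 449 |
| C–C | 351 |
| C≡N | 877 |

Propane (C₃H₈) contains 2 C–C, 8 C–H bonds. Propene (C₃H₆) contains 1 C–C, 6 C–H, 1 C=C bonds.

ΔH ≈ +109 kJ

Bonds broken (reactants):
  C–C: 2 × 351 = 702
  C–H: 8 × 407 = 3256
  Σ(broken) = 3958 kJ
Bonds formed (products):
  C–C: 1 × 351 = 351
  C–H: 6 × 407 = 2442
  C=C: 1 × 607 = 607
  H–H: 1 × 449 = 449
  Σ(formed) = 3849 kJ
ΔH = Σ(broken) − Σ(formed) = 3958 − 3849 = +109 kJ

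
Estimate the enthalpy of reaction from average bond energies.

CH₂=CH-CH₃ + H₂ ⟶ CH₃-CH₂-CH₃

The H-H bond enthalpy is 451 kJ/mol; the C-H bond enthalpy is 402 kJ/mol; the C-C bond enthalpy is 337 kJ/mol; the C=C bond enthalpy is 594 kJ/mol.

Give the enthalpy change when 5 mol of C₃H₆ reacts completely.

Bonds broken (reactants):
  C-C: 1 × 337 = 337
  C-H: 6 × 402 = 2412
  C=C: 1 × 594 = 594
  H-H: 1 × 451 = 451
  Σ(broken) = 3794 kJ
Bonds formed (products):
  C-C: 2 × 337 = 674
  C-H: 8 × 402 = 3216
  Σ(formed) = 3890 kJ
ΔH = Σ(broken) − Σ(formed) = 3794 − 3890 = −96 kJ
For 5× the reaction as written: 5 × (−96) = −480 kJ

ΔH = −480 kJ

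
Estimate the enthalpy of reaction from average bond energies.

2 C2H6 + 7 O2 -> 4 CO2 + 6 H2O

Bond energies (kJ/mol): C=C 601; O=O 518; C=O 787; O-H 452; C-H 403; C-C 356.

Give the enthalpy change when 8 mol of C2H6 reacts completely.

Bonds broken (reactants):
  C-C: 2 × 356 = 712
  C-H: 12 × 403 = 4836
  O=O: 7 × 518 = 3626
  Σ(broken) = 9174 kJ
Bonds formed (products):
  C=O: 8 × 787 = 6296
  O-H: 12 × 452 = 5424
  Σ(formed) = 11720 kJ
ΔH = Σ(broken) − Σ(formed) = 9174 − 11720 = −2546 kJ
For 4× the reaction as written: 4 × (−2546) = −10184 kJ

ΔH = −10184 kJ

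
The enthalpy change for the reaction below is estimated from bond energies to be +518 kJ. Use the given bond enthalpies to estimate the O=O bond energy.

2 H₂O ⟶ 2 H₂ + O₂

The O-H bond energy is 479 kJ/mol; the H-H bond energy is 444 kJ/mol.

D(O=O) ≈ 510 kJ/mol

Let D be the O=O bond energy.
Σ(broken) = 4×479 = 1916
Σ(formed) = 2×444 + 1×D = 888 + D
ΔH = Σ(broken) − Σ(formed) = (1916) − (888 + D) = +1028 − D
Setting this equal to +518 kJ gives D = 510 kJ/mol.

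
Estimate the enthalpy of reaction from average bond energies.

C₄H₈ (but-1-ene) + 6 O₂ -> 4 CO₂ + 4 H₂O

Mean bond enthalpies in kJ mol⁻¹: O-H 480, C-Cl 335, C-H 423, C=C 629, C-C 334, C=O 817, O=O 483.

ΔH ≈ −2797 kJ

Bonds broken (reactants):
  C-C: 2 × 334 = 668
  C-H: 8 × 423 = 3384
  C=C: 1 × 629 = 629
  O=O: 6 × 483 = 2898
  Σ(broken) = 7579 kJ
Bonds formed (products):
  C=O: 8 × 817 = 6536
  O-H: 8 × 480 = 3840
  Σ(formed) = 10376 kJ
ΔH = Σ(broken) − Σ(formed) = 7579 − 10376 = −2797 kJ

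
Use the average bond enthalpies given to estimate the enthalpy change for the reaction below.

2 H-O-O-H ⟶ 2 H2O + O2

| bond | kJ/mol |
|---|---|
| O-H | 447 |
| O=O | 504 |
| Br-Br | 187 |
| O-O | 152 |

ΔH ≈ −200 kJ

Bonds broken (reactants):
  O-H: 4 × 447 = 1788
  O-O: 2 × 152 = 304
  Σ(broken) = 2092 kJ
Bonds formed (products):
  O-H: 4 × 447 = 1788
  O=O: 1 × 504 = 504
  Σ(formed) = 2292 kJ
ΔH = Σ(broken) − Σ(formed) = 2092 − 2292 = −200 kJ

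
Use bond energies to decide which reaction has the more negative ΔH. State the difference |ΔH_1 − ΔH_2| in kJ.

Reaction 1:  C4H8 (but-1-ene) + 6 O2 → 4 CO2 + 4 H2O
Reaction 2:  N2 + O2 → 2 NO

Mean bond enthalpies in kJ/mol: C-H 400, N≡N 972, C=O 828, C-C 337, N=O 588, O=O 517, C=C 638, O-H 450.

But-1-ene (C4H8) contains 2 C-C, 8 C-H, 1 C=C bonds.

Reaction 1:
  Bonds broken (reactants):
    C-C: 2 × 337 = 674
    C-H: 8 × 400 = 3200
    C=C: 1 × 638 = 638
    O=O: 6 × 517 = 3102
    Σ(broken) = 7614 kJ
  Bonds formed (products):
    C=O: 8 × 828 = 6624
    O-H: 8 × 450 = 3600
    Σ(formed) = 10224 kJ
  ΔH_1 = 7614 − 10224 = −2610 kJ
Reaction 2:
  Bonds broken (reactants):
    N≡N: 1 × 972 = 972
    O=O: 1 × 517 = 517
    Σ(broken) = 1489 kJ
  Bonds formed (products):
    N=O: 2 × 588 = 1176
    Σ(formed) = 1176 kJ
  ΔH_2 = 1489 − 1176 = +313 kJ
ΔH_1 − ΔH_2 = −2923 kJ, so reaction 1 has the more negative ΔH; |ΔH_1 − ΔH_2| = 2923 kJ.

Reaction 1, by 2923 kJ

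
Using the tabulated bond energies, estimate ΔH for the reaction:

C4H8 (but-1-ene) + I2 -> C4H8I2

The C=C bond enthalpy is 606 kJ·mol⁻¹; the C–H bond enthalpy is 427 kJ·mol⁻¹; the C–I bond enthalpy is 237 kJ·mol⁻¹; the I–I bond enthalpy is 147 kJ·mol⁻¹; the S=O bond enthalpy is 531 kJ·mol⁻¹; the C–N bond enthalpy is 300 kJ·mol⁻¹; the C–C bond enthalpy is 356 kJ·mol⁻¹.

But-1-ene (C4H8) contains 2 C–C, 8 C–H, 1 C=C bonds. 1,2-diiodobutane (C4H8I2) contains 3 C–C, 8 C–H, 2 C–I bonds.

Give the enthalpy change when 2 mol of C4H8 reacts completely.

ΔH = −154 kJ

Bonds broken (reactants):
  C–C: 2 × 356 = 712
  C–H: 8 × 427 = 3416
  C=C: 1 × 606 = 606
  I–I: 1 × 147 = 147
  Σ(broken) = 4881 kJ
Bonds formed (products):
  C–C: 3 × 356 = 1068
  C–H: 8 × 427 = 3416
  C–I: 2 × 237 = 474
  Σ(formed) = 4958 kJ
ΔH = Σ(broken) − Σ(formed) = 4881 − 4958 = −77 kJ
For 2× the reaction as written: 2 × (−77) = −154 kJ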